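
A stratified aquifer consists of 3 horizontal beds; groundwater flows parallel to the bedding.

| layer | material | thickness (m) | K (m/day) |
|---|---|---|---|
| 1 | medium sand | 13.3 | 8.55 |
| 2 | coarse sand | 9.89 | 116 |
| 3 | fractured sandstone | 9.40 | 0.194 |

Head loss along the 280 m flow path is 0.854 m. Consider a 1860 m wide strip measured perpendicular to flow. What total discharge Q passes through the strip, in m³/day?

Flow is parallel to layering, so each bed carries its own Darcy discharge and the transmissivities add.
Σ(K_i·b_i) = 8.55×13.3 + 116×9.89 + 0.194×9.40 = 1263 m²/day.
Hydraulic gradient i = Δh / L = 0.854 / 280 = 0.003050.
Q = Σ(K_i·b_i) · W · i = 1263 × 1860 × 0.003050 = 7164 m³/day.

7160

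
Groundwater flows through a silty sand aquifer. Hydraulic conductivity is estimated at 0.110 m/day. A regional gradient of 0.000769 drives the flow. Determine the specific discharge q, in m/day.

Hydraulic gradient i = 0.000769.
Specific discharge q = K · i = 0.1100 × 0.0007690 = 8.459e-05 m/day.

8.46e-05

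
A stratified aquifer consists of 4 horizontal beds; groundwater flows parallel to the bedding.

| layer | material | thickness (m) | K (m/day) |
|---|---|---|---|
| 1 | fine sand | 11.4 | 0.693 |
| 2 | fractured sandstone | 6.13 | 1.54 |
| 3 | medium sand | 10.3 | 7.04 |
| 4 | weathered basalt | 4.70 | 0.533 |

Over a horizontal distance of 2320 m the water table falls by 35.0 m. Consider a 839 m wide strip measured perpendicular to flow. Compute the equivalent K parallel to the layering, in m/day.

Flow is parallel to layering, so each bed carries its own Darcy discharge and the transmissivities add.
Σ(K_i·b_i) = 0.693×11.4 + 1.54×6.13 + 7.04×10.3 + 0.533×4.70 = 92.36 m²/day.
Total thickness b = 32.53 m, so K_eq = Σ(K_i·b_i)/b = 2.839 m/day.

2.84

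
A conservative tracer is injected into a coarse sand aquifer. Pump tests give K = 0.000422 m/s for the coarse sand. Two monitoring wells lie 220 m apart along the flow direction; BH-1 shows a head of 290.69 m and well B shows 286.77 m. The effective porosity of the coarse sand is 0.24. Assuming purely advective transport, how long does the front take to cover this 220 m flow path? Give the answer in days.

81.3

Convert K: 0.000422 m/s × 86400 = 36.46 m/day.
Hydraulic gradient i = (290.69 − 286.77) / 220 = 3.92 / 220 = 0.01782.
Darcy flux q = K · i = 36.46 × 0.01782 = 0.6497 m/day.
Seepage velocity v = q / n_e = 0.6497 / 0.24 = 2.707 m/day.
Travel time t = L / v = 220 / 2.707 = 81.27 days.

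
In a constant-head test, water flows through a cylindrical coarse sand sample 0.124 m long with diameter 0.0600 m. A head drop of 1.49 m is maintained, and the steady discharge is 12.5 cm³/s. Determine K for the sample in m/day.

31.8

Cross-sectional area A = π·(d/2)² = π × (0.0600/2)² = 0.002827 m².
Convert discharge: 12.5 cm³/s = 1.250e-05 m³/s.
Darcy's law rearranged: K = Q·L / (A·Δh) = 1.250e-05 × 0.124 / (0.002827 × 1.49) = 0.0003679 m/s = 31.79 m/day.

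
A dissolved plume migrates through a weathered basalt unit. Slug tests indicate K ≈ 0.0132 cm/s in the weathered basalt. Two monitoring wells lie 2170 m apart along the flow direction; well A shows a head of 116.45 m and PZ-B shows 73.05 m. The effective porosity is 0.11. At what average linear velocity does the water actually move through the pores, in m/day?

2.07

Convert K: 0.0132 cm/s × 864 = 11.40 m/day.
Hydraulic gradient i = (116.45 − 73.05) / 2170 = 43.4 / 2170 = 0.02000.
Darcy flux q = K · i = 11.40 × 0.02000 = 0.2281 m/day.
Seepage velocity v = q / n_e = 0.2281 / 0.11 = 2.074 m/day.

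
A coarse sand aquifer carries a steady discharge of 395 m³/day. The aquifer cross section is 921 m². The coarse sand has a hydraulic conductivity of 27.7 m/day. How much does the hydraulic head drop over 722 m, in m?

11.2

From Q = K·A·i, i = Q / (K·A) = 395 / (27.70 × 921.0) = 0.01548.
Head loss Δh = i · L = 0.01548 × 722 = 11.18 m.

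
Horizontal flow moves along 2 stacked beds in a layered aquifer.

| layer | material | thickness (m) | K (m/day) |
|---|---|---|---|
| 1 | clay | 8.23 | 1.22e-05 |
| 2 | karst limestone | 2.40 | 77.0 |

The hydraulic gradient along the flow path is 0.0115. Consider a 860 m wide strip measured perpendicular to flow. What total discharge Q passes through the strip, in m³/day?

1830

Flow is parallel to layering, so each bed carries its own Darcy discharge and the transmissivities add.
Σ(K_i·b_i) = 1.22e-05×8.23 + 77.0×2.40 = 184.8 m²/day.
Hydraulic gradient i = 0.0115.
Q = Σ(K_i·b_i) · W · i = 184.8 × 860 × 0.01150 = 1828 m³/day.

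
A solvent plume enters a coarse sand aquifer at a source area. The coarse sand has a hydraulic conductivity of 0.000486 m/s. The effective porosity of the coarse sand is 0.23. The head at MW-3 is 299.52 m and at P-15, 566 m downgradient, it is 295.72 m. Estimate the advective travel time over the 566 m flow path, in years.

1.26

Convert K: 0.000486 m/s × 86400 = 41.99 m/day.
Hydraulic gradient i = (299.52 − 295.72) / 566 = 3.8 / 566 = 0.006714.
Darcy flux q = K · i = 41.99 × 0.006714 = 0.2819 m/day.
Seepage velocity v = q / n_e = 0.2819 / 0.23 = 1.226 m/day.
Travel time t = L / v = 566 / 1.226 = 461.8 days = 1.264 years.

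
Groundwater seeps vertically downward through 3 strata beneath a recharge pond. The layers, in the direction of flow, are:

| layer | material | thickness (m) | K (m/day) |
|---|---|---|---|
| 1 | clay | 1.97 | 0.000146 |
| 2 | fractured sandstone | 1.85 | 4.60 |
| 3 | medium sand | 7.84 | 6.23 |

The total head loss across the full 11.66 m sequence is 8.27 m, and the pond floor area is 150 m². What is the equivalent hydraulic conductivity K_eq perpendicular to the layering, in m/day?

0.000864

Flow is perpendicular to layering, so the layers act in series and the equivalent K is the thickness-weighted harmonic mean.
Total thickness L = 1.97 + 1.85 + 7.84 = 11.66 m.
Σ(b_i/K_i) = 1.97/0.000146 + 1.85/4.60 + 7.84/6.23 = 13495 d.
K_eq = L / Σ(b_i/K_i) = 11.66 / 13495 = 0.0008640 m/day.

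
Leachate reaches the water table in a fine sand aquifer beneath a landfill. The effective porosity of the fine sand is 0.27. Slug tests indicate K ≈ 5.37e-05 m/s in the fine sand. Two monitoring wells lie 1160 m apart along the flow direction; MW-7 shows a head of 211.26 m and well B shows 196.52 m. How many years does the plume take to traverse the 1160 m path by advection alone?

Convert K: 5.37e-05 m/s × 86400 = 4.640 m/day.
Hydraulic gradient i = (211.26 − 196.52) / 1160 = 14.74 / 1160 = 0.01271.
Darcy flux q = K · i = 4.640 × 0.01271 = 0.05896 m/day.
Seepage velocity v = q / n_e = 0.05896 / 0.27 = 0.2184 m/day.
Travel time t = L / v = 1160 / 0.2184 = 5312 days = 14.54 years.

14.5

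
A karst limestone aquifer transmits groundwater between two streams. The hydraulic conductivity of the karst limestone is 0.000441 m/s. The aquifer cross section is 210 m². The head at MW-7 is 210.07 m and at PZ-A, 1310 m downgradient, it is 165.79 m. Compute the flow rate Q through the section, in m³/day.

Convert K: 0.000441 m/s × 86400 = 38.10 m/day.
Hydraulic gradient i = (210.07 − 165.79) / 1310 = 44.28 / 1310 = 0.03380.
Darcy's law: Q = K · A · i = 38.10 × 210.0 × 0.03380 = 270.5 m³/day.

270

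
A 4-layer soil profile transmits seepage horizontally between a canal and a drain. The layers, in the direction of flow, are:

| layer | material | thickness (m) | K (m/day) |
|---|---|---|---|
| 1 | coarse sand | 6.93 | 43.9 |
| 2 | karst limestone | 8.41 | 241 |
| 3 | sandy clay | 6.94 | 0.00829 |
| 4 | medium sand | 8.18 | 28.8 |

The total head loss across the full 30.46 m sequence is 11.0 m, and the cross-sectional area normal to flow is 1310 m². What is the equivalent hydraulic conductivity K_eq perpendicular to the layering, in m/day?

0.0364

Flow is perpendicular to layering, so the layers act in series and the equivalent K is the thickness-weighted harmonic mean.
Total thickness L = 6.93 + 8.41 + 6.94 + 8.18 = 30.46 m.
Σ(b_i/K_i) = 6.93/43.9 + 8.41/241 + 6.94/0.00829 + 8.18/28.8 = 837.6 d.
K_eq = L / Σ(b_i/K_i) = 30.46 / 837.6 = 0.03636 m/day.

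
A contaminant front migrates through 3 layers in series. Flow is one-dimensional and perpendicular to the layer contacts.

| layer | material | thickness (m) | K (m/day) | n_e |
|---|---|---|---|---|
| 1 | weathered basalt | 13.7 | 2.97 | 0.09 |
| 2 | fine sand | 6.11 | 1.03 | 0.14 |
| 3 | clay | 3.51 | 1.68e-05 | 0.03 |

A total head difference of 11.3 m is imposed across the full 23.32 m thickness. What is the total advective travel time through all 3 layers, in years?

111

With flow normal to the layers, continuity requires the same specific discharge q through every layer.
Σ(b_i/K_i) = 13.7/2.97 + 6.11/1.03 + 3.51/1.68e-05 = 2.089e+05 d.
q = Δh / Σ(b_i/K_i) = 11.3 / 2.089e+05 = 5.408e-05 m/day.
In each layer the seepage velocity is v_i = q/n_i, so the layer transit time is t_i = b_i·n_i / q:
  layer 1 (weathered basalt): t_1 = 13.7 × 0.09 / 5.408e-05 = 22798 d
  layer 2 (fine sand): t_2 = 6.11 × 0.14 / 5.408e-05 = 15817 d
  layer 3 (clay): t_3 = 3.51 × 0.03 / 5.408e-05 = 1947 d
Total t = Σ t_i = 40562 days = 111.1 years.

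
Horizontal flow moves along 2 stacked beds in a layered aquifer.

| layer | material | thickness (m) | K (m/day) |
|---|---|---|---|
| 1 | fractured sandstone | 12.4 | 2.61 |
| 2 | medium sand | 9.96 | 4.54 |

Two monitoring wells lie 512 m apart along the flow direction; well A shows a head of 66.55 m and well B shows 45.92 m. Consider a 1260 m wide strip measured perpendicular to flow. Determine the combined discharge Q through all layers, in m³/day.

3940

Flow is parallel to layering, so each bed carries its own Darcy discharge and the transmissivities add.
Σ(K_i·b_i) = 2.61×12.4 + 4.54×9.96 = 77.58 m²/day.
Hydraulic gradient i = (66.55 − 45.92) / 512 = 20.63 / 512 = 0.04029.
Q = Σ(K_i·b_i) · W · i = 77.58 × 1260 × 0.04029 = 3939 m³/day.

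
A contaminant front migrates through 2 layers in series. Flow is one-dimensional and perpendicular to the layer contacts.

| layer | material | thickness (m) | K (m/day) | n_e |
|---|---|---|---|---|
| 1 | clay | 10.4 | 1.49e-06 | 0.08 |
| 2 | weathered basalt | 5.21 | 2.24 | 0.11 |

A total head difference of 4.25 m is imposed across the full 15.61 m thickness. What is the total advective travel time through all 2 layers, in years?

6320

With flow normal to the layers, continuity requires the same specific discharge q through every layer.
Σ(b_i/K_i) = 10.4/1.49e-06 + 5.21/2.24 = 6.980e+06 d.
q = Δh / Σ(b_i/K_i) = 4.25 / 6.980e+06 = 6.089e-07 m/day.
In each layer the seepage velocity is v_i = q/n_i, so the layer transit time is t_i = b_i·n_i / q:
  layer 1 (clay): t_1 = 10.4 × 0.08 / 6.089e-07 = 1.366e+06 d
  layer 2 (weathered basalt): t_2 = 5.21 × 0.11 / 6.089e-07 = 9.412e+05 d
Total t = Σ t_i = 2.308e+06 days = 6318 years.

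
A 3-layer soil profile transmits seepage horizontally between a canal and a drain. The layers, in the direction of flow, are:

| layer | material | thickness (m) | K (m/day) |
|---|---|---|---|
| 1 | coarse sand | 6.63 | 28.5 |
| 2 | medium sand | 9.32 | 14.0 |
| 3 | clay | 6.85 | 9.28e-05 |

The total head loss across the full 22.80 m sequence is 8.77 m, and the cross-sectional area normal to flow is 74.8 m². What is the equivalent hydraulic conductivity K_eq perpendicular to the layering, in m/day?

0.000309

Flow is perpendicular to layering, so the layers act in series and the equivalent K is the thickness-weighted harmonic mean.
Total thickness L = 6.63 + 9.32 + 6.85 = 22.80 m.
Σ(b_i/K_i) = 6.63/28.5 + 9.32/14.0 + 6.85/9.28e-05 = 73816 d.
K_eq = L / Σ(b_i/K_i) = 22.80 / 73816 = 0.0003089 m/day.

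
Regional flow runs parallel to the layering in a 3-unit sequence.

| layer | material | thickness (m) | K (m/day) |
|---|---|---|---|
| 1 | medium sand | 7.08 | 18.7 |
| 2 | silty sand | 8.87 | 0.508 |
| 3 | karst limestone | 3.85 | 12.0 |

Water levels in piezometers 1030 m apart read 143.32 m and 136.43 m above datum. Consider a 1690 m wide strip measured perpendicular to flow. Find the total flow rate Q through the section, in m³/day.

2070

Flow is parallel to layering, so each bed carries its own Darcy discharge and the transmissivities add.
Σ(K_i·b_i) = 18.7×7.08 + 0.508×8.87 + 12.0×3.85 = 183.1 m²/day.
Hydraulic gradient i = (143.32 − 136.43) / 1030 = 6.89 / 1030 = 0.006689.
Q = Σ(K_i·b_i) · W · i = 183.1 × 1690 × 0.006689 = 2070 m³/day.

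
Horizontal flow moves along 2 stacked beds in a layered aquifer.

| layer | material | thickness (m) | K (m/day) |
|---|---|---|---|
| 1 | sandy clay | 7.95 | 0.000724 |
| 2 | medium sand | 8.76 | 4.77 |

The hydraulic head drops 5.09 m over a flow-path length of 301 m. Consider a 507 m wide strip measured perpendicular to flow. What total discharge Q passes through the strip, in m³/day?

Flow is parallel to layering, so each bed carries its own Darcy discharge and the transmissivities add.
Σ(K_i·b_i) = 0.000724×7.95 + 4.77×8.76 = 41.79 m²/day.
Hydraulic gradient i = Δh / L = 5.09 / 301 = 0.01691.
Q = Σ(K_i·b_i) · W · i = 41.79 × 507 × 0.01691 = 358.3 m³/day.

358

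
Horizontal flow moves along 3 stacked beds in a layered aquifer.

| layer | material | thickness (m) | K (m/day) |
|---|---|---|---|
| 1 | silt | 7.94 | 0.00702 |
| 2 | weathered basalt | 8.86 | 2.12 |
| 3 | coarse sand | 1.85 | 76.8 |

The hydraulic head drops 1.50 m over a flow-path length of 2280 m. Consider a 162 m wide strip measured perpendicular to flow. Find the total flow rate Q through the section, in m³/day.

17.2

Flow is parallel to layering, so each bed carries its own Darcy discharge and the transmissivities add.
Σ(K_i·b_i) = 0.00702×7.94 + 2.12×8.86 + 76.8×1.85 = 160.9 m²/day.
Hydraulic gradient i = Δh / L = 1.50 / 2280 = 0.0006579.
Q = Σ(K_i·b_i) · W · i = 160.9 × 162 × 0.0006579 = 17.15 m³/day.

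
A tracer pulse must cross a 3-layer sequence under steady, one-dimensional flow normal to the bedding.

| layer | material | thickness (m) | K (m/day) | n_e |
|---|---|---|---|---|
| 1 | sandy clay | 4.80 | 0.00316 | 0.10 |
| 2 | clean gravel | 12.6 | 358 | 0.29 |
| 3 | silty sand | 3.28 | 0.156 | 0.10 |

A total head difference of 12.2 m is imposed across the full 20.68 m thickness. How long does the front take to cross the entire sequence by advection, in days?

With flow normal to the layers, continuity requires the same specific discharge q through every layer.
Σ(b_i/K_i) = 4.80/0.00316 + 12.6/358 + 3.28/0.156 = 1540 d.
q = Δh / Σ(b_i/K_i) = 12.2 / 1540 = 0.007922 m/day.
In each layer the seepage velocity is v_i = q/n_i, so the layer transit time is t_i = b_i·n_i / q:
  layer 1 (sandy clay): t_1 = 4.80 × 0.10 / 0.007922 = 60.59 d
  layer 2 (clean gravel): t_2 = 12.6 × 0.29 / 0.007922 = 461.3 d
  layer 3 (silty sand): t_3 = 3.28 × 0.10 / 0.007922 = 41.40 d
Total t = Σ t_i = 563.3 days.

563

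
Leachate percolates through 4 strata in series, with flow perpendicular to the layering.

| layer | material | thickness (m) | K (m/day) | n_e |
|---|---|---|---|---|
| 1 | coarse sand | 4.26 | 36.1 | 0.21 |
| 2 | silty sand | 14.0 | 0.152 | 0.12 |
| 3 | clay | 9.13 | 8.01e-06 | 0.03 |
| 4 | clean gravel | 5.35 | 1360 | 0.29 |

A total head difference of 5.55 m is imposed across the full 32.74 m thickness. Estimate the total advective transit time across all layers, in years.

With flow normal to the layers, continuity requires the same specific discharge q through every layer.
Σ(b_i/K_i) = 4.26/36.1 + 14.0/0.152 + 9.13/8.01e-06 + 5.35/1360 = 1.140e+06 d.
q = Δh / Σ(b_i/K_i) = 5.55 / 1.140e+06 = 4.869e-06 m/day.
In each layer the seepage velocity is v_i = q/n_i, so the layer transit time is t_i = b_i·n_i / q:
  layer 1 (coarse sand): t_1 = 4.26 × 0.21 / 4.869e-06 = 1.837e+05 d
  layer 2 (silty sand): t_2 = 14.0 × 0.12 / 4.869e-06 = 3.451e+05 d
  layer 3 (clay): t_3 = 9.13 × 0.03 / 4.869e-06 = 56256 d
  layer 4 (clean gravel): t_4 = 5.35 × 0.29 / 4.869e-06 = 3.187e+05 d
Total t = Σ t_i = 9.037e+05 days = 2474 years.

2470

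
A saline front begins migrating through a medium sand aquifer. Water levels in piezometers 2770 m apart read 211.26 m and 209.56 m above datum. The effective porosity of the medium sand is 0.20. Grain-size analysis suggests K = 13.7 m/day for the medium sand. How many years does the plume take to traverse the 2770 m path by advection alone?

180

Hydraulic gradient i = (211.26 − 209.56) / 2770 = 1.7 / 2770 = 0.0006137.
Darcy flux q = K · i = 13.70 × 0.0006137 = 0.008408 m/day.
Seepage velocity v = q / n_e = 0.008408 / 0.20 = 0.04204 m/day.
Travel time t = L / v = 2770 / 0.04204 = 65890 days = 180.4 years.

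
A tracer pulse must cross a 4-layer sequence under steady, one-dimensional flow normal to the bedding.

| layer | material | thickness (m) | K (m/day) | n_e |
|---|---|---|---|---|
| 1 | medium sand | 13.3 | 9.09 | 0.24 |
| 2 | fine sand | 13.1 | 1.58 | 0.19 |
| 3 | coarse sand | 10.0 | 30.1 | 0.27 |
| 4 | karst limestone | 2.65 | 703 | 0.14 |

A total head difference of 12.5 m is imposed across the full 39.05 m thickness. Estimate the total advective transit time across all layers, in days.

With flow normal to the layers, continuity requires the same specific discharge q through every layer.
Σ(b_i/K_i) = 13.3/9.09 + 13.1/1.58 + 10.0/30.1 + 2.65/703 = 10.09 d.
q = Δh / Σ(b_i/K_i) = 12.5 / 10.09 = 1.239 m/day.
In each layer the seepage velocity is v_i = q/n_i, so the layer transit time is t_i = b_i·n_i / q:
  layer 1 (medium sand): t_1 = 13.3 × 0.24 / 1.239 = 2.577 d
  layer 2 (fine sand): t_2 = 13.1 × 0.19 / 1.239 = 2.009 d
  layer 3 (coarse sand): t_3 = 10.0 × 0.27 / 1.239 = 2.180 d
  layer 4 (karst limestone): t_4 = 2.65 × 0.14 / 1.239 = 0.2995 d
Total t = Σ t_i = 7.065 days.

7.06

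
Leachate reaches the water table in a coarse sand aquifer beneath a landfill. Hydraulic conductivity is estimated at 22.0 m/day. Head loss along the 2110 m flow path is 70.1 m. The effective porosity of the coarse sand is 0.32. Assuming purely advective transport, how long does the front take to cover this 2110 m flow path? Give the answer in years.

2.53

Hydraulic gradient i = Δh / L = 70.1 / 2110 = 0.03322.
Darcy flux q = K · i = 22.00 × 0.03322 = 0.7309 m/day.
Seepage velocity v = q / n_e = 0.7309 / 0.32 = 2.284 m/day.
Travel time t = L / v = 2110 / 2.284 = 923.8 days = 2.529 years.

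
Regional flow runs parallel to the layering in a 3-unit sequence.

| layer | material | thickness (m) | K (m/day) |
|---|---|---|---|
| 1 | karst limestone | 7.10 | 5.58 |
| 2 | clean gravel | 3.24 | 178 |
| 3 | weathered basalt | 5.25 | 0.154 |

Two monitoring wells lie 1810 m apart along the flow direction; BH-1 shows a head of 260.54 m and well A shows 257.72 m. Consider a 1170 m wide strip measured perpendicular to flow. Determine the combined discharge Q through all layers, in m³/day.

Flow is parallel to layering, so each bed carries its own Darcy discharge and the transmissivities add.
Σ(K_i·b_i) = 5.58×7.10 + 178×3.24 + 0.154×5.25 = 617.1 m²/day.
Hydraulic gradient i = (260.54 − 257.72) / 1810 = 2.82 / 1810 = 0.001558.
Q = Σ(K_i·b_i) · W · i = 617.1 × 1170 × 0.001558 = 1125 m³/day.

1120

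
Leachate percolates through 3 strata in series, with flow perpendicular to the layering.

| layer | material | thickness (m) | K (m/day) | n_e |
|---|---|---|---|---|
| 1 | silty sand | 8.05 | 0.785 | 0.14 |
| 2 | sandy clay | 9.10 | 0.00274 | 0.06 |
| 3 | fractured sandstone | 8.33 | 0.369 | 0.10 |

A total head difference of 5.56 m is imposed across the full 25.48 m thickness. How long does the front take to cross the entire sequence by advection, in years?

With flow normal to the layers, continuity requires the same specific discharge q through every layer.
Σ(b_i/K_i) = 8.05/0.785 + 9.10/0.00274 + 8.33/0.369 = 3354 d.
q = Δh / Σ(b_i/K_i) = 5.56 / 3354 = 0.001658 m/day.
In each layer the seepage velocity is v_i = q/n_i, so the layer transit time is t_i = b_i·n_i / q:
  layer 1 (silty sand): t_1 = 8.05 × 0.14 / 0.001658 = 679.8 d
  layer 2 (sandy clay): t_2 = 9.10 × 0.06 / 0.001658 = 329.4 d
  layer 3 (fractured sandstone): t_3 = 8.33 × 0.10 / 0.001658 = 502.5 d
Total t = Σ t_i = 1512 days = 4.139 years.

4.14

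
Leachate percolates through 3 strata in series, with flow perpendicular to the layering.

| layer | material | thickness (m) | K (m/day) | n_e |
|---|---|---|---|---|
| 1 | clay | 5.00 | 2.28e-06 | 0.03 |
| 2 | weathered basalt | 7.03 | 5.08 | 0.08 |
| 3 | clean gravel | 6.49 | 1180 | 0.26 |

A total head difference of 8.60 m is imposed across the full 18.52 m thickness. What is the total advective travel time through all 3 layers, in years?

1680

With flow normal to the layers, continuity requires the same specific discharge q through every layer.
Σ(b_i/K_i) = 5.00/2.28e-06 + 7.03/5.08 + 6.49/1180 = 2.193e+06 d.
q = Δh / Σ(b_i/K_i) = 8.60 / 2.193e+06 = 3.922e-06 m/day.
In each layer the seepage velocity is v_i = q/n_i, so the layer transit time is t_i = b_i·n_i / q:
  layer 1 (clay): t_1 = 5.00 × 0.03 / 3.922e-06 = 38250 d
  layer 2 (weathered basalt): t_2 = 7.03 × 0.08 / 3.922e-06 = 1.434e+05 d
  layer 3 (clean gravel): t_3 = 6.49 × 0.26 / 3.922e-06 = 4.303e+05 d
Total t = Σ t_i = 6.119e+05 days = 1675 years.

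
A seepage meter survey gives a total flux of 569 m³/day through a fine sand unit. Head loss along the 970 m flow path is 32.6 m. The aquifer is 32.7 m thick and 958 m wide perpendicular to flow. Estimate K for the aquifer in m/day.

Cross-sectional area A = 958 × 32.7 = 31327 m².
Hydraulic gradient i = Δh / L = 32.6 / 970 = 0.03361.
From Q = K·A·i, K = Q / (A·i) = 569 / (31327 × 0.03361) = 0.5404 m/day.

0.540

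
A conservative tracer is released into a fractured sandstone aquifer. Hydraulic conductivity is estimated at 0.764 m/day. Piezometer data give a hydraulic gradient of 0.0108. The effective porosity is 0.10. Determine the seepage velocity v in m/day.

0.0825

Hydraulic gradient i = 0.0108.
Darcy flux q = K · i = 0.7640 × 0.01080 = 0.008251 m/day.
Seepage velocity v = q / n_e = 0.008251 / 0.10 = 0.08251 m/day.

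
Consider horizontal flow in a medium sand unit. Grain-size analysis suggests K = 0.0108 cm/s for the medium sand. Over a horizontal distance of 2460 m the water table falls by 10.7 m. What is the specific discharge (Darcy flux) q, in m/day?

Convert K: 0.0108 cm/s × 864 = 9.331 m/day.
Hydraulic gradient i = Δh / L = 10.7 / 2460 = 0.004350.
Specific discharge q = K · i = 9.331 × 0.004350 = 0.04059 m/day.

0.0406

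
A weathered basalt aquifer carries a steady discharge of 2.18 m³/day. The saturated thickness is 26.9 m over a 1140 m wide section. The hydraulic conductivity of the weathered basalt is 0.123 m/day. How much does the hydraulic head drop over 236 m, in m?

0.136

Cross-sectional area A = 1140 × 26.9 = 30666 m².
From Q = K·A·i, i = Q / (K·A) = 2.18 / (0.1230 × 30666) = 0.0005780.
Head loss Δh = i · L = 0.0005780 × 236 = 0.1364 m.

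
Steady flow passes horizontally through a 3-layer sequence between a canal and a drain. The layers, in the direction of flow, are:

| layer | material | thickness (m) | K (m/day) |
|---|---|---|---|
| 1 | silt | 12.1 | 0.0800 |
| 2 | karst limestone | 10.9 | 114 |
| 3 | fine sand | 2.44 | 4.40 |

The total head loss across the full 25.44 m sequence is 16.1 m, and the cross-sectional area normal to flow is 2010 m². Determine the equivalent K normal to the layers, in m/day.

Flow is perpendicular to layering, so the layers act in series and the equivalent K is the thickness-weighted harmonic mean.
Total thickness L = 12.1 + 10.9 + 2.44 = 25.44 m.
Σ(b_i/K_i) = 12.1/0.0800 + 10.9/114 + 2.44/4.40 = 151.9 d.
K_eq = L / Σ(b_i/K_i) = 25.44 / 151.9 = 0.1675 m/day.

0.167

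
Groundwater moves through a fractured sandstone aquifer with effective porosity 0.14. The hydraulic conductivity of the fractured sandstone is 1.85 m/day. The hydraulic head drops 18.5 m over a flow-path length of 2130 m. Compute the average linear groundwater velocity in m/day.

Hydraulic gradient i = Δh / L = 18.5 / 2130 = 0.008685.
Darcy flux q = K · i = 1.850 × 0.008685 = 0.01607 m/day.
Seepage velocity v = q / n_e = 0.01607 / 0.14 = 0.1148 m/day.

0.115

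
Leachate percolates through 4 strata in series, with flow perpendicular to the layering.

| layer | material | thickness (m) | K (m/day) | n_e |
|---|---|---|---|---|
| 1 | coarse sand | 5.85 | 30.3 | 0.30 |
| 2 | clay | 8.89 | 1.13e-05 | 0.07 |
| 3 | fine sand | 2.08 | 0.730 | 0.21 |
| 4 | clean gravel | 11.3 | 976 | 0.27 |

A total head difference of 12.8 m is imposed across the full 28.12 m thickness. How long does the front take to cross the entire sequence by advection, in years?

With flow normal to the layers, continuity requires the same specific discharge q through every layer.
Σ(b_i/K_i) = 5.85/30.3 + 8.89/1.13e-05 + 2.08/0.730 + 11.3/976 = 7.867e+05 d.
q = Δh / Σ(b_i/K_i) = 12.8 / 7.867e+05 = 1.627e-05 m/day.
In each layer the seepage velocity is v_i = q/n_i, so the layer transit time is t_i = b_i·n_i / q:
  layer 1 (coarse sand): t_1 = 5.85 × 0.30 / 1.627e-05 = 1.079e+05 d
  layer 2 (clay): t_2 = 8.89 × 0.07 / 1.627e-05 = 38249 d
  layer 3 (fine sand): t_3 = 2.08 × 0.21 / 1.627e-05 = 26847 d
  layer 4 (clean gravel): t_4 = 11.3 × 0.27 / 1.627e-05 = 1.875e+05 d
Total t = Σ t_i = 3.605e+05 days = 987.0 years.

987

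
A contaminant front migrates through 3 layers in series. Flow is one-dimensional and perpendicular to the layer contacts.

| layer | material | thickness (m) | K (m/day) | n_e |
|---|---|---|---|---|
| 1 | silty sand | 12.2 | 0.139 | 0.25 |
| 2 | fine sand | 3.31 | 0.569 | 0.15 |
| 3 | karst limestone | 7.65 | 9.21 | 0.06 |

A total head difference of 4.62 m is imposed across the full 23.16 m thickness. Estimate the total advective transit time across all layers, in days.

81.9

With flow normal to the layers, continuity requires the same specific discharge q through every layer.
Σ(b_i/K_i) = 12.2/0.139 + 3.31/0.569 + 7.65/9.21 = 94.42 d.
q = Δh / Σ(b_i/K_i) = 4.62 / 94.42 = 0.04893 m/day.
In each layer the seepage velocity is v_i = q/n_i, so the layer transit time is t_i = b_i·n_i / q:
  layer 1 (silty sand): t_1 = 12.2 × 0.25 / 0.04893 = 62.33 d
  layer 2 (fine sand): t_2 = 3.31 × 0.15 / 0.04893 = 10.15 d
  layer 3 (karst limestone): t_3 = 7.65 × 0.06 / 0.04893 = 9.380 d
Total t = Σ t_i = 81.86 days.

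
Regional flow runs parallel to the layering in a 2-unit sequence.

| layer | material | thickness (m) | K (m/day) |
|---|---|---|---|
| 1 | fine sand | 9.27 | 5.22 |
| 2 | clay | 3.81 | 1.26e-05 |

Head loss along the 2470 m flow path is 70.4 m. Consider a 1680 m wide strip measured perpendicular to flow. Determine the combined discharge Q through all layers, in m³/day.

2320

Flow is parallel to layering, so each bed carries its own Darcy discharge and the transmissivities add.
Σ(K_i·b_i) = 5.22×9.27 + 1.26e-05×3.81 = 48.39 m²/day.
Hydraulic gradient i = Δh / L = 70.4 / 2470 = 0.02850.
Q = Σ(K_i·b_i) · W · i = 48.39 × 1680 × 0.02850 = 2317 m³/day.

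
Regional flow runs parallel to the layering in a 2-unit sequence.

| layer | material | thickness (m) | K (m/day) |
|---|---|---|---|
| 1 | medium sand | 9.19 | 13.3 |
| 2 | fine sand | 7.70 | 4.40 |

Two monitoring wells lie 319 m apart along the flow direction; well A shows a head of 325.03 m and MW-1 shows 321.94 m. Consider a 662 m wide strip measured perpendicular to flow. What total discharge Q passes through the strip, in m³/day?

Flow is parallel to layering, so each bed carries its own Darcy discharge and the transmissivities add.
Σ(K_i·b_i) = 13.3×9.19 + 4.40×7.70 = 156.1 m²/day.
Hydraulic gradient i = (325.03 − 321.94) / 319 = 3.09 / 319 = 0.009687.
Q = Σ(K_i·b_i) · W · i = 156.1 × 662 × 0.009687 = 1001 m³/day.

1000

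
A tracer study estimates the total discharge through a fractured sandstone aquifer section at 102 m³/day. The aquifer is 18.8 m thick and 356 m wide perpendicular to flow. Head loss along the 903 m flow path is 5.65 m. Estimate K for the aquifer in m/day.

Cross-sectional area A = 356 × 18.8 = 6693 m².
Hydraulic gradient i = Δh / L = 5.65 / 903 = 0.006257.
From Q = K·A·i, K = Q / (A·i) = 102 / (6693 × 0.006257) = 2.436 m/day.

2.44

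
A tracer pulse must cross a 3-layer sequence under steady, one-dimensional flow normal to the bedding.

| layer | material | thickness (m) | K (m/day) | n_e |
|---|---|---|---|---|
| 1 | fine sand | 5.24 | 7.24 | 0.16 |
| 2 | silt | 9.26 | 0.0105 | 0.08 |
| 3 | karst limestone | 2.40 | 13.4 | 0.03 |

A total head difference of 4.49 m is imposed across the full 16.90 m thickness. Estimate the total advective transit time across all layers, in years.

0.889

With flow normal to the layers, continuity requires the same specific discharge q through every layer.
Σ(b_i/K_i) = 5.24/7.24 + 9.26/0.0105 + 2.40/13.4 = 882.8 d.
q = Δh / Σ(b_i/K_i) = 4.49 / 882.8 = 0.005086 m/day.
In each layer the seepage velocity is v_i = q/n_i, so the layer transit time is t_i = b_i·n_i / q:
  layer 1 (fine sand): t_1 = 5.24 × 0.16 / 0.005086 = 164.8 d
  layer 2 (silt): t_2 = 9.26 × 0.08 / 0.005086 = 145.7 d
  layer 3 (karst limestone): t_3 = 2.40 × 0.03 / 0.005086 = 14.16 d
Total t = Σ t_i = 324.7 days = 0.8889 years.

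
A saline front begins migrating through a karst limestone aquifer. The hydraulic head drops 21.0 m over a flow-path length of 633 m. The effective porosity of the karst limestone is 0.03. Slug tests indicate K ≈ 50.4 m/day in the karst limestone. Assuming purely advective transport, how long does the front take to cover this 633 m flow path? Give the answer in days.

11.4

Hydraulic gradient i = Δh / L = 21.0 / 633 = 0.03318.
Darcy flux q = K · i = 50.40 × 0.03318 = 1.672 m/day.
Seepage velocity v = q / n_e = 1.672 / 0.03 = 55.73 m/day.
Travel time t = L / v = 633 / 55.73 = 11.36 days.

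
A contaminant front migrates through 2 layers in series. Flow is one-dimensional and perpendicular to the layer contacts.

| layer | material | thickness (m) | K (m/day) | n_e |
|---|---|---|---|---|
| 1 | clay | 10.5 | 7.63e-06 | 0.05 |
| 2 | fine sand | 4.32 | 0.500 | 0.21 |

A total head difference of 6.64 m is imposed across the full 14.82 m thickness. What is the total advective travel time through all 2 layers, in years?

With flow normal to the layers, continuity requires the same specific discharge q through every layer.
Σ(b_i/K_i) = 10.5/7.63e-06 + 4.32/0.500 = 1.376e+06 d.
q = Δh / Σ(b_i/K_i) = 6.64 / 1.376e+06 = 4.825e-06 m/day.
In each layer the seepage velocity is v_i = q/n_i, so the layer transit time is t_i = b_i·n_i / q:
  layer 1 (clay): t_1 = 10.5 × 0.05 / 4.825e-06 = 1.088e+05 d
  layer 2 (fine sand): t_2 = 4.32 × 0.21 / 4.825e-06 = 1.880e+05 d
Total t = Σ t_i = 2.968e+05 days = 812.7 years.

813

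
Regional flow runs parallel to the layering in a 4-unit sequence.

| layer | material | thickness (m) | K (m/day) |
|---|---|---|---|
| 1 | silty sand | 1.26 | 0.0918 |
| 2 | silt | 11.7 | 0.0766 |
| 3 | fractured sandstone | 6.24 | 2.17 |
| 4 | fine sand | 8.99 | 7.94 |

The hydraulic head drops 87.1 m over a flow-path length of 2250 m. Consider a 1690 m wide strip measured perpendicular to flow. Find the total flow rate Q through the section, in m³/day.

5620

Flow is parallel to layering, so each bed carries its own Darcy discharge and the transmissivities add.
Σ(K_i·b_i) = 0.0918×1.26 + 0.0766×11.7 + 2.17×6.24 + 7.94×8.99 = 85.93 m²/day.
Hydraulic gradient i = Δh / L = 87.1 / 2250 = 0.03871.
Q = Σ(K_i·b_i) · W · i = 85.93 × 1690 × 0.03871 = 5622 m³/day.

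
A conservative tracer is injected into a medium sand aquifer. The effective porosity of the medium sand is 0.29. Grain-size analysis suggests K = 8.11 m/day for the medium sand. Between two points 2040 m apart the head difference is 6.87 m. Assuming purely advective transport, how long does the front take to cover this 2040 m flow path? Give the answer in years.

Hydraulic gradient i = Δh / L = 6.87 / 2040 = 0.003368.
Darcy flux q = K · i = 8.110 × 0.003368 = 0.02731 m/day.
Seepage velocity v = q / n_e = 0.02731 / 0.29 = 0.09418 m/day.
Travel time t = L / v = 2040 / 0.09418 = 21661 days = 59.30 years.

59.3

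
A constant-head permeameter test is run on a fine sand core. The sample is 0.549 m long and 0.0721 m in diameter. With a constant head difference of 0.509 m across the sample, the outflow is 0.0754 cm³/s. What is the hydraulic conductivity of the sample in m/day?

Cross-sectional area A = π·(d/2)² = π × (0.0721/2)² = 0.004083 m².
Convert discharge: 0.0754 cm³/s = 7.540e-08 m³/s.
Darcy's law rearranged: K = Q·L / (A·Δh) = 7.540e-08 × 0.549 / (0.004083 × 0.509) = 1.992e-05 m/s = 1.721 m/day.

1.72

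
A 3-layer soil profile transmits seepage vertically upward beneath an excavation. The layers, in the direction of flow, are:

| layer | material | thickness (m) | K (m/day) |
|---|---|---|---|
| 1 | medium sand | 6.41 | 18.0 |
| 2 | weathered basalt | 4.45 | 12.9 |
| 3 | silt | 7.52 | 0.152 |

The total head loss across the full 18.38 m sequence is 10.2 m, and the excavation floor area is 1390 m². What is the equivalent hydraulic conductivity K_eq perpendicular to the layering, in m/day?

0.366

Flow is perpendicular to layering, so the layers act in series and the equivalent K is the thickness-weighted harmonic mean.
Total thickness L = 6.41 + 4.45 + 7.52 = 18.38 m.
Σ(b_i/K_i) = 6.41/18.0 + 4.45/12.9 + 7.52/0.152 = 50.17 d.
K_eq = L / Σ(b_i/K_i) = 18.38 / 50.17 = 0.3663 m/day.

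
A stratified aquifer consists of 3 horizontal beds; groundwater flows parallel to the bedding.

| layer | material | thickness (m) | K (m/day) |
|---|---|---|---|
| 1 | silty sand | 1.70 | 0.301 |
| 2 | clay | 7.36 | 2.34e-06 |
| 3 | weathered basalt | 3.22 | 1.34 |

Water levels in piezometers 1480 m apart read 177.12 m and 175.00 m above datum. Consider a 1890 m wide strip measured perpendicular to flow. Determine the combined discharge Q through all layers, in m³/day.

Flow is parallel to layering, so each bed carries its own Darcy discharge and the transmissivities add.
Σ(K_i·b_i) = 0.301×1.70 + 2.34e-06×7.36 + 1.34×3.22 = 4.827 m²/day.
Hydraulic gradient i = (177.12 − 175.00) / 1480 = 2.12 / 1480 = 0.001432.
Q = Σ(K_i·b_i) · W · i = 4.827 × 1890 × 0.001432 = 13.07 m³/day.

13.1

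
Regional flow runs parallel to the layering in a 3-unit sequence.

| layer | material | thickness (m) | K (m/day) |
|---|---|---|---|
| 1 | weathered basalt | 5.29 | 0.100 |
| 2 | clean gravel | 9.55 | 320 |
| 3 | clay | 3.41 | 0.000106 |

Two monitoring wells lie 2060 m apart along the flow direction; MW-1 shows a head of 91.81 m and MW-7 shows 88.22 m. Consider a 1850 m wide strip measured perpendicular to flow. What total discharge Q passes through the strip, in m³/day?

Flow is parallel to layering, so each bed carries its own Darcy discharge and the transmissivities add.
Σ(K_i·b_i) = 0.100×5.29 + 320×9.55 + 0.000106×3.41 = 3057 m²/day.
Hydraulic gradient i = (91.81 − 88.22) / 2060 = 3.59 / 2060 = 0.001743.
Q = Σ(K_i·b_i) · W · i = 3057 × 1850 × 0.001743 = 9854 m³/day.

9850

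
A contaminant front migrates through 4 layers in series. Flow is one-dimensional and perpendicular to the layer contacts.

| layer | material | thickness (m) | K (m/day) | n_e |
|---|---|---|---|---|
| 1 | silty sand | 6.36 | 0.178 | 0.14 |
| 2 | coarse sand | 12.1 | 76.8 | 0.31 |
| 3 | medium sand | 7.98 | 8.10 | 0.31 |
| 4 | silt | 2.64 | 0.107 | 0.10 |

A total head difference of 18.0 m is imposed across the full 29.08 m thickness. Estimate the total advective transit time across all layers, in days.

With flow normal to the layers, continuity requires the same specific discharge q through every layer.
Σ(b_i/K_i) = 6.36/0.178 + 12.1/76.8 + 7.98/8.10 + 2.64/0.107 = 61.55 d.
q = Δh / Σ(b_i/K_i) = 18.0 / 61.55 = 0.2925 m/day.
In each layer the seepage velocity is v_i = q/n_i, so the layer transit time is t_i = b_i·n_i / q:
  layer 1 (silty sand): t_1 = 6.36 × 0.14 / 0.2925 = 3.044 d
  layer 2 (coarse sand): t_2 = 12.1 × 0.31 / 0.2925 = 12.83 d
  layer 3 (medium sand): t_3 = 7.98 × 0.31 / 0.2925 = 8.458 d
  layer 4 (silt): t_4 = 2.64 × 0.10 / 0.2925 = 0.9027 d
Total t = Σ t_i = 25.23 days.

25.2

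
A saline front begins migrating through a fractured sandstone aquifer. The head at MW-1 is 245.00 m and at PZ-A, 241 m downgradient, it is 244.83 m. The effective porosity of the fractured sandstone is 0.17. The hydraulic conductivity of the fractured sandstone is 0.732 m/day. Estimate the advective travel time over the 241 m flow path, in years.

217

Hydraulic gradient i = (245.00 − 244.83) / 241 = 0.17 / 241 = 0.0007054.
Darcy flux q = K · i = 0.7320 × 0.0007054 = 0.0005163 m/day.
Seepage velocity v = q / n_e = 0.0005163 / 0.17 = 0.003037 m/day.
Travel time t = L / v = 241 / 0.003037 = 79346 days = 217.2 years.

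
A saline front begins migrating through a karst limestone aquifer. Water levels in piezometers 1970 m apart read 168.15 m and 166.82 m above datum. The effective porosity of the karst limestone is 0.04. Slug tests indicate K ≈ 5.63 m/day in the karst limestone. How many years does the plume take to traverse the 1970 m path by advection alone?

56.8

Hydraulic gradient i = (168.15 − 166.82) / 1970 = 1.33 / 1970 = 0.0006751.
Darcy flux q = K · i = 5.630 × 0.0006751 = 0.003801 m/day.
Seepage velocity v = q / n_e = 0.003801 / 0.04 = 0.09502 m/day.
Travel time t = L / v = 1970 / 0.09502 = 20732 days = 56.76 years.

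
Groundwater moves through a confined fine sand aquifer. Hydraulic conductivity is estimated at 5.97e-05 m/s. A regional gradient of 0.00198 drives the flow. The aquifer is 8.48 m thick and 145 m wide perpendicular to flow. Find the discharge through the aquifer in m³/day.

12.6

Convert K: 5.97e-05 m/s × 86400 = 5.158 m/day.
Cross-sectional area A = 145 × 8.48 = 1230 m².
Hydraulic gradient i = 0.00198.
Darcy's law: Q = K · A · i = 5.158 × 1230 × 0.001980 = 12.56 m³/day.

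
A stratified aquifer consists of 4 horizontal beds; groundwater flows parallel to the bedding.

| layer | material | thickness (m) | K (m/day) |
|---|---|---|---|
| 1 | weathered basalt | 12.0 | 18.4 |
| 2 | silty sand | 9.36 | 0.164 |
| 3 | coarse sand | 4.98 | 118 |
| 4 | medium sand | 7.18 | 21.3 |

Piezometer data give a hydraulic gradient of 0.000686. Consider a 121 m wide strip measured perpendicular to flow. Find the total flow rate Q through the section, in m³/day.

79.9

Flow is parallel to layering, so each bed carries its own Darcy discharge and the transmissivities add.
Σ(K_i·b_i) = 18.4×12.0 + 0.164×9.36 + 118×4.98 + 21.3×7.18 = 962.9 m²/day.
Hydraulic gradient i = 0.000686.
Q = Σ(K_i·b_i) · W · i = 962.9 × 121 × 0.0006860 = 79.93 m³/day.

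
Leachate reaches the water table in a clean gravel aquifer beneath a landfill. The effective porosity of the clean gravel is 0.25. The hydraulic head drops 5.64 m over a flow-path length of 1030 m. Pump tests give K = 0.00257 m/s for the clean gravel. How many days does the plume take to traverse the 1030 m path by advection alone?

212

Convert K: 0.00257 m/s × 86400 = 222.0 m/day.
Hydraulic gradient i = Δh / L = 5.64 / 1030 = 0.005476.
Darcy flux q = K · i = 222.0 × 0.005476 = 1.216 m/day.
Seepage velocity v = q / n_e = 1.216 / 0.25 = 4.863 m/day.
Travel time t = L / v = 1030 / 4.863 = 211.8 days.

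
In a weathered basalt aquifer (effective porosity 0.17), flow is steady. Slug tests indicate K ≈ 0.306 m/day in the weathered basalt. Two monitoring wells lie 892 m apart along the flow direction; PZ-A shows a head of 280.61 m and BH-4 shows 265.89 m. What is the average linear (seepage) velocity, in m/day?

Hydraulic gradient i = (280.61 − 265.89) / 892 = 14.72 / 892 = 0.01650.
Darcy flux q = K · i = 0.3060 × 0.01650 = 0.005050 m/day.
Seepage velocity v = q / n_e = 0.005050 / 0.17 = 0.02970 m/day.

0.0297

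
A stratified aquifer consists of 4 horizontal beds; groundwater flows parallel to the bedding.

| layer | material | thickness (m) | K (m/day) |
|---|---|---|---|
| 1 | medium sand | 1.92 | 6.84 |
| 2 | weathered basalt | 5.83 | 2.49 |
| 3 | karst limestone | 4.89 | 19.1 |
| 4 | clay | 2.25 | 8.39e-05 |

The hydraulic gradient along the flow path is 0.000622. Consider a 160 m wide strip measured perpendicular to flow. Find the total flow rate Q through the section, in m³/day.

Flow is parallel to layering, so each bed carries its own Darcy discharge and the transmissivities add.
Σ(K_i·b_i) = 6.84×1.92 + 2.49×5.83 + 19.1×4.89 + 8.39e-05×2.25 = 121.0 m²/day.
Hydraulic gradient i = 0.000622.
Q = Σ(K_i·b_i) · W · i = 121.0 × 160 × 0.0006220 = 12.05 m³/day.

12.0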